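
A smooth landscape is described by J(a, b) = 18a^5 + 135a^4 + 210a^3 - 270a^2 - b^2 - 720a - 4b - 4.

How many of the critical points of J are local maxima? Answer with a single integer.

J separates as a function of a plus a function of b, so ∇J=0 decouples.
∂J/∂a = 90(a - 1)(a + 1)(a + 2)(a + 4) = 0 at a ∈ {-4, -2, -1, 1}; ∂J/∂b = -2(b + 2) = 0 at b ∈ {-2}.
The Hessian is diagonal: diag(J_aa, J_bb). Second derivatives: J_aa(-4)=-2700, J_aa(-2)=540, J_aa(-1)=-540, J_aa(1)=2700; J_bb(-2)=-2.
Local maxima occur where both diagonal entries negative: (-4, -2), (-1, -2). Count: 2.

2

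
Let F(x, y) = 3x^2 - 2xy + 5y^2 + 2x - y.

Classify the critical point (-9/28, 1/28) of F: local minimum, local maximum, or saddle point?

The Hessian of F is constant: H = [[6, -2], [-2, 10]].
det(H) = 6·10 − (-2)² = 56.
det(H) > 0 and tr(H) = 16 > 0, so H is positive definite and the point is a local minimum.

local minimum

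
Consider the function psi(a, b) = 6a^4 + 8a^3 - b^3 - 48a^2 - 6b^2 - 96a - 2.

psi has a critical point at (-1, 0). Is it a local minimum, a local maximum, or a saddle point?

local maximum

The mixed partial ∂²psi/∂a∂b is 0, so the Hessian at any point is diag(psi_aa, psi_bb) = diag(24(3a^2 + 2a - 4), -6(b + 2)).
At (-1, 0): H = diag(-72, -12).
Both eigenvalues are negative, so H is negative definite: a local maximum.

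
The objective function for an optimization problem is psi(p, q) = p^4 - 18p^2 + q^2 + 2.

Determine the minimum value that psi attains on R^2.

-79

psi(p,q) separates as A(p) + B(q) + 2, so its minimum is min A + min B + 2.
A'(p) = 4p(p - 3)(p + 3) vanishes at p ∈ {-3, 0, 3}; B'(q) = 2q vanishes at q ∈ {0}.
Local minima of A (where A''>0): A(-3)=-81, A(3)=-81. Local minima of B: B(0)=0.
So the global minimum of psi is A(-3) + B(0) + 2 = -81 + 0 + 2 = -79, attained at (-3, 0).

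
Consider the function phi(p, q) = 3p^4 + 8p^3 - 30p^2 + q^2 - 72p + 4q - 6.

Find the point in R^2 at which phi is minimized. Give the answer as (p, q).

(2, -2)

phi(p,q) separates as A(p) + B(q) − 6, so its minimum is min A + min B − 6.
A'(p) = 12(p - 2)(p + 1)(p + 3) vanishes at p ∈ {-3, -1, 2}; B'(q) = 2q + 4 vanishes at q ∈ {-2}.
Local minima of A (where A''>0): A(-3)=-27, A(2)=-152. Local minima of B: B(-2)=-4.
So the global minimum of phi is A(2) + B(-2) − 6 = -152 − 4 − 6 = -162, attained at (2, -2).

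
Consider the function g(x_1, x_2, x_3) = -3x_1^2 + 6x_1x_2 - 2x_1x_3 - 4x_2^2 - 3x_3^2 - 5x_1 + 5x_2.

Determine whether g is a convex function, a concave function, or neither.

g is quadratic, so its Hessian is the constant matrix H = [[-6, 6, -2], [6, -8, 0], [-2, 0, -6]].
Leading principal minors: -6, 12, -40.
Signs alternate −, +, − ⇒ H ≺ 0 ⇒ concave.

concave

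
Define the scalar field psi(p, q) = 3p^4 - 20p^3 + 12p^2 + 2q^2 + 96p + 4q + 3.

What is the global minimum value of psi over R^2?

psi(p,q) separates as A(p) + B(q) + 3, so its minimum is min A + min B + 3.
A'(p) = 12(p - 4)(p - 2)(p + 1) vanishes at p ∈ {-1, 2, 4}; B'(q) = 4q + 4 vanishes at q ∈ {-1}.
Local minima of A (where A''>0): A(-1)=-61, A(4)=64. Local minima of B: B(-1)=-2.
So the global minimum of psi is A(-1) + B(-1) + 3 = -61 − 2 + 3 = -60, attained at (-1, -1).

-60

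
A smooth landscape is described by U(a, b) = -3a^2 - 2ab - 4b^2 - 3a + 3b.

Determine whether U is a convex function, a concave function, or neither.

U is quadratic, so its Hessian is the constant matrix H = [[-6, -2], [-2, -8]].
det(H) = 44, tr(H) = -14.
det(H) > 0 and tr(H) < 0, so H is negative definite everywhere: concave.

concave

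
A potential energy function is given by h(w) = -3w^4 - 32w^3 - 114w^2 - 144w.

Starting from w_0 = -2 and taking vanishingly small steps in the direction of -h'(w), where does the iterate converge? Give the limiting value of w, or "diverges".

h'(w) = -12(w + 1)(w + 3)(w + 4), so h'(-2) = 24.
Gradient descent moves in the -h' direction, i.e. w is decreasing.
The nearest critical point in that direction is w = -3, where h'' = 24 > 0 (a local minimum). The iterate converges there.

-3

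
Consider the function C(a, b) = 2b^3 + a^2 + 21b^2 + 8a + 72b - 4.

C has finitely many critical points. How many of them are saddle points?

1

C separates as a function of a plus a function of b, so ∇C=0 decouples.
∂C/∂a = 2(a + 4) = 0 at a ∈ {-4}; ∂C/∂b = 6(b + 3)(b + 4) = 0 at b ∈ {-4, -3}.
The Hessian is diagonal: diag(C_aa, C_bb). Second derivatives: C_aa(-4)=2; C_bb(-4)=-6, C_bb(-3)=6.
Saddle points occur where the two diagonal entries have opposite signs: (-4, -4). Count: 1.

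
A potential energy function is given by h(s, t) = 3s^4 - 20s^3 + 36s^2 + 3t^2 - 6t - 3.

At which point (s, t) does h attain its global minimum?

(0, 1)

h(s,t) separates as P(s) + Q(t) − 3, so its minimum is min P + min Q − 3.
P'(s) = 12s(s - 3)(s - 2) vanishes at s ∈ {0, 2, 3}; Q'(t) = 6(t - 1) vanishes at t ∈ {1}.
Local minima of P (where P''>0): P(0)=0, P(3)=27. Local minima of Q: Q(1)=-3.
So the global minimum of h is P(0) + Q(1) − 3 = 0 − 3 − 3 = -6, attained at (0, 1).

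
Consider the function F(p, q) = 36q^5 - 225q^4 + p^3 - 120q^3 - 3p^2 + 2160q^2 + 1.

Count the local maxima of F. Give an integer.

2

F separates as a function of p plus a function of q, so ∇F=0 decouples.
∂F/∂p = 3p(p - 2) = 0 at p ∈ {0, 2}; ∂F/∂q = 180q(q - 4)(q - 3)(q + 2) = 0 at q ∈ {-2, 0, 3, 4}.
The Hessian is diagonal: diag(F_pp, F_qq). Second derivatives: F_pp(0)=-6, F_pp(2)=6; F_qq(-2)=-10800, F_qq(0)=4320, F_qq(3)=-2700, F_qq(4)=4320.
Local maxima occur where both diagonal entries negative: (0, -2), (0, 3). Count: 2.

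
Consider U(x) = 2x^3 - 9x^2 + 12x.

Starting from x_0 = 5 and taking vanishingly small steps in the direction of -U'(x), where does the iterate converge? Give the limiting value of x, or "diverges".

U'(x) = 6(x - 2)(x - 1), so U'(5) = 72.
Gradient descent moves in the -U' direction, i.e. x is decreasing.
The nearest critical point in that direction is x = 2, where U'' = 6 > 0 (a local minimum). The iterate converges there.

2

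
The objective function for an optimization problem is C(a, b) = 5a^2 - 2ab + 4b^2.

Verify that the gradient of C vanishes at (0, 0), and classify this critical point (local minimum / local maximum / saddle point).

∇C = (10a - 2b, -2a + 8b); substituting (0, 0) gives ∇C = (0, 0), so (0, 0) is indeed a critical point.
The Hessian of C is constant: H = [[10, -2], [-2, 8]].
det(H) = 10·8 − (-2)² = 76.
det(H) > 0 and tr(H) = 18 > 0, so H is positive definite and the point is a local minimum.

local minimum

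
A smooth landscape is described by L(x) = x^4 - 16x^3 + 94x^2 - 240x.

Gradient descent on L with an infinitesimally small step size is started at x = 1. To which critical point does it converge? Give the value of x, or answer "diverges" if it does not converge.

L'(x) = 4(x - 5)(x - 4)(x - 3), so L'(1) = -96.
Gradient descent moves in the -L' direction, i.e. x is increasing.
The nearest critical point in that direction is x = 3, where L'' = 8 > 0 (a local minimum). The iterate converges there.

3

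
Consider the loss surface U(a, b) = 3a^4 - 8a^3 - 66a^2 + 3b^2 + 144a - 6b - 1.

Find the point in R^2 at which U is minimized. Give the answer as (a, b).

U(a,b) separates as P(a) + Q(b) − 1, so its minimum is min P + min Q − 1.
P'(a) = 12(a - 4)(a - 1)(a + 3) vanishes at a ∈ {-3, 1, 4}; Q'(b) = 6b - 6 vanishes at b ∈ {1}.
Local minima of P (where P''>0): P(-3)=-567, P(4)=-224. Local minima of Q: Q(1)=-3.
So the global minimum of U is P(-3) + Q(1) − 1 = -567 − 3 − 1 = -571, attained at (-3, 1).

(-3, 1)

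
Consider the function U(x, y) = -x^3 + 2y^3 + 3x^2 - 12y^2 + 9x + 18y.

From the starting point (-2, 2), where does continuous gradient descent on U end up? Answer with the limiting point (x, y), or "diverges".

U is separable, so gradient descent decouples: x follows -∂U/∂x, y follows -∂U/∂y.
∂U/∂x = -3(x - 3)(x + 1); at x=-2 this is -15, so x increases.
∂U/∂y = 6(y - 3)(y - 1); at y=2 this is -6, so y increases.
x converges to its nearest critical value -1 (a local min of the x-part); y converges to 3. The iterate converges to (-1, 3).

(-1, 3)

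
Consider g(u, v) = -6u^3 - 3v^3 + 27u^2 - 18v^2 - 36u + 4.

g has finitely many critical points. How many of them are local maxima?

g separates as a function of u plus a function of v, so ∇g=0 decouples.
∂g/∂u = -18(u - 2)(u - 1) = 0 at u ∈ {1, 2}; ∂g/∂v = -9v(v + 4) = 0 at v ∈ {-4, 0}.
The Hessian is diagonal: diag(g_uu, g_vv). Second derivatives: g_uu(1)=18, g_uu(2)=-18; g_vv(-4)=36, g_vv(0)=-36.
Local maxima occur where both diagonal entries negative: (2, 0). Count: 1.

1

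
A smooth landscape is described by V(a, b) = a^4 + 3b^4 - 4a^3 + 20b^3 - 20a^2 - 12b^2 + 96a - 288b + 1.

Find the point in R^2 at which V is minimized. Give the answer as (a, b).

V(a,b) separates as P(a) + Q(b) + 1, so its minimum is min P + min Q + 1.
P'(a) = 4(a - 4)(a - 2)(a + 3) vanishes at a ∈ {-3, 2, 4}; Q'(b) = 12(b - 2)(b + 3)(b + 4) vanishes at b ∈ {-4, -3, 2}.
Local minima of P (where P''>0): P(-3)=-279, P(4)=64. Local minima of Q: Q(-4)=448, Q(2)=-416.
So the global minimum of V is P(-3) + Q(2) + 1 = -279 − 416 + 1 = -694, attained at (-3, 2).

(-3, 2)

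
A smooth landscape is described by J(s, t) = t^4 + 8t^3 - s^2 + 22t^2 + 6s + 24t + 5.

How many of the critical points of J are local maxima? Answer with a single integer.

J separates as a function of s plus a function of t, so ∇J=0 decouples.
∂J/∂s = -2(s - 3) = 0 at s ∈ {3}; ∂J/∂t = 4(t + 1)(t + 2)(t + 3) = 0 at t ∈ {-3, -2, -1}.
The Hessian is diagonal: diag(J_ss, J_tt). Second derivatives: J_ss(3)=-2; J_tt(-3)=8, J_tt(-2)=-4, J_tt(-1)=8.
Local maxima occur where both diagonal entries negative: (3, -2). Count: 1.

1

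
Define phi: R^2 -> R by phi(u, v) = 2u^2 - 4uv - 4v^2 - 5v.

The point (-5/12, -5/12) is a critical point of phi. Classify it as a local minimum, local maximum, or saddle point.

saddle point

The Hessian of phi is constant: H = [[4, -4], [-4, -8]].
det(H) = 4·(-8) − (-4)² = -48.
Since det(H) < 0, H is indefinite and the critical point is a saddle point.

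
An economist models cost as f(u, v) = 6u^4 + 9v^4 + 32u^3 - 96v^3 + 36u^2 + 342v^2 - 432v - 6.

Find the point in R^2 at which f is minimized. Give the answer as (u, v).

f(u,v) separates as P(u) + Q(v) − 6, so its minimum is min P + min Q − 6.
P'(u) = 24u(u + 1)(u + 3) vanishes at u ∈ {-3, -1, 0}; Q'(v) = 36(v - 4)(v - 3)(v - 1) vanishes at v ∈ {1, 3, 4}.
Local minima of P (where P''>0): P(-3)=-54, P(0)=0. Local minima of Q: Q(1)=-177, Q(4)=-96.
So the global minimum of f is P(-3) + Q(1) − 6 = -54 − 177 − 6 = -237, attained at (-3, 1).

(-3, 1)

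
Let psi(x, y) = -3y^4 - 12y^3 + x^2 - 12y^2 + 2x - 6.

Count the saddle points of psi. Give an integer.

psi separates as a function of x plus a function of y, so ∇psi=0 decouples.
∂psi/∂x = 2(x + 1) = 0 at x ∈ {-1}; ∂psi/∂y = -12y(y + 1)(y + 2) = 0 at y ∈ {-2, -1, 0}.
The Hessian is diagonal: diag(psi_xx, psi_yy). Second derivatives: psi_xx(-1)=2; psi_yy(-2)=-24, psi_yy(-1)=12, psi_yy(0)=-24.
Saddle points occur where the two diagonal entries have opposite signs: (-1, -2), (-1, 0). Count: 2.

2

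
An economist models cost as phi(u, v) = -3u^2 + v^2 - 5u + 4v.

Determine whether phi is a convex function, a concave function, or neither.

phi is quadratic, so its Hessian is the constant matrix H = [[-6, 0], [0, 2]].
det(H) = -12, tr(H) = -4.
det(H) < 0, so H is indefinite: neither convex nor concave.

neither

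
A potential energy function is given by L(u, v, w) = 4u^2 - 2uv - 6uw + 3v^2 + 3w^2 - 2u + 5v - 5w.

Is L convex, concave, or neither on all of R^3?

L is quadratic, so its Hessian is the constant matrix H = [[8, -2, -6], [-2, 6, 0], [-6, 0, 6]].
Leading principal minors: 8, 44, 48.
All positive ⇒ H ≻ 0 ⇒ convex.

convex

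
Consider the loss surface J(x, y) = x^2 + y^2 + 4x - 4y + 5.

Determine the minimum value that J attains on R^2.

J(x,y) separates as P(x) + Q(y) + 5, so its minimum is min P + min Q + 5.
P'(x) = 2x + 4 vanishes at x ∈ {-2}; Q'(y) = 2y - 4 vanishes at y ∈ {2}.
Local minima of P (where P''>0): P(-2)=-4. Local minima of Q: Q(2)=-4.
So the global minimum of J is P(-2) + Q(2) + 5 = -4 − 4 + 5 = -3, attained at (-2, 2).

-3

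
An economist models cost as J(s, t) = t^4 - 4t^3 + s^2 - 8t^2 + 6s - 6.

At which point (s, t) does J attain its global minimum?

J(s,t) separates as P(s) + Q(t) − 6, so its minimum is min P + min Q − 6.
P'(s) = 2s + 6 vanishes at s ∈ {-3}; Q'(t) = 4t(t - 4)(t + 1) vanishes at t ∈ {-1, 0, 4}.
Local minima of P (where P''>0): P(-3)=-9. Local minima of Q: Q(-1)=-3, Q(4)=-128.
So the global minimum of J is P(-3) + Q(4) − 6 = -9 − 128 − 6 = -143, attained at (-3, 4).

(-3, 4)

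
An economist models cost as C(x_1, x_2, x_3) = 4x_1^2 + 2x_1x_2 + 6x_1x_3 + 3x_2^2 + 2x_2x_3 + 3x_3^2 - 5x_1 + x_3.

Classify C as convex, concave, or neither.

C is quadratic, so its Hessian is the constant matrix H = [[8, 2, 6], [2, 6, 2], [6, 2, 6]].
Leading principal minors: 8, 44, 64.
All positive ⇒ H ≻ 0 ⇒ convex.

convex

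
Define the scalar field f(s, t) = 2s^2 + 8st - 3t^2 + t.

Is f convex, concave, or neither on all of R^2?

neither

f is quadratic, so its Hessian is the constant matrix H = [[4, 8], [8, -6]].
det(H) = -88, tr(H) = -2.
det(H) < 0, so H is indefinite: neither convex nor concave.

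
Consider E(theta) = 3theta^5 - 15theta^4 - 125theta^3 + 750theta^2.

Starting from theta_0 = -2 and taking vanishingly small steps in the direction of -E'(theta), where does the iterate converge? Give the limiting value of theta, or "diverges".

E'(theta) = 15theta(theta - 5)(theta - 4)(theta + 5), so E'(-2) = -3780.
Gradient descent moves in the -E' direction, i.e. theta is increasing.
The nearest critical point in that direction is theta = 0, where E'' = 1500 > 0 (a local minimum). The iterate converges there.

0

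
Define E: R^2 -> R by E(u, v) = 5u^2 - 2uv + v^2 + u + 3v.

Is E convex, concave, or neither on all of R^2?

convex

E is quadratic, so its Hessian is the constant matrix H = [[10, -2], [-2, 2]].
det(H) = 16, tr(H) = 12.
det(H) > 0 and tr(H) > 0, so H is positive definite everywhere: convex.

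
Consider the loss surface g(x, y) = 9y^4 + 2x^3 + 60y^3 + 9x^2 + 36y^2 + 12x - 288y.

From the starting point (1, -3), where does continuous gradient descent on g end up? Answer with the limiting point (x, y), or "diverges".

(-1, -4)

g is separable, so gradient descent decouples: x follows -∂g/∂x, y follows -∂g/∂y.
∂g/∂x = 6(x + 1)(x + 2); at x=1 this is 36, so x decreases.
∂g/∂y = 36(y - 1)(y + 2)(y + 4); at y=-3 this is 144, so y decreases.
x converges to its nearest critical value -1 (a local min of the x-part); y converges to -4. The iterate converges to (-1, -4).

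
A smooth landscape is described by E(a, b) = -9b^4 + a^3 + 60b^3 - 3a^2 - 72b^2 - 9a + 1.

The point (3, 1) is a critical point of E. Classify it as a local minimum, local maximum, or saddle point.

local minimum

The mixed partial ∂²E/∂a∂b is 0, so the Hessian at any point is diag(E_aa, E_bb) = diag(6(a - 1), 36(-3b^2 + 10b - 4)).
At (3, 1): H = diag(12, 108).
Both eigenvalues are positive, so H is positive definite: a local minimum.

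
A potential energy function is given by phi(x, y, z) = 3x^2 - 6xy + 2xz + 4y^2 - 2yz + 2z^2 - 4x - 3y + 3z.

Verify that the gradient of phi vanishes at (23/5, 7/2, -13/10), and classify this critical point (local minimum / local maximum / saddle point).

local minimum

∇phi = (6x - 6y + 2z - 4, -6x + 8y - 2z - 3, 2x - 2y + 4z + 3); substituting (23/5, 7/2, -13/10) gives ∇phi = (0, 0, 0), so (23/5, 7/2, -13/10) is indeed a critical point.
The Hessian is constant: H = [[6, -6, 2], [-6, 8, -2], [2, -2, 4]].
Leading principal minors: Δ₁ = 6, Δ₂ = 12, Δ₃ = 40.
All leading minors are positive, so H is positive definite: a local minimum.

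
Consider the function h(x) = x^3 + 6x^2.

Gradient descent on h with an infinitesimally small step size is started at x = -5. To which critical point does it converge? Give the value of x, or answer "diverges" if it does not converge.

h'(x) = 3x(x + 4), so h'(-5) = 15.
Gradient descent moves in the -h' direction, i.e. x is decreasing.
There is no critical point below x=-5, and h' keeps the same sign, so the iterate runs off to −∞.

diverges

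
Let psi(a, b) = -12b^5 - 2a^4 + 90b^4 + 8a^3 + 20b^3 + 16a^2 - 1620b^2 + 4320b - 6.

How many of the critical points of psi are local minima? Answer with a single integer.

2

psi separates as a function of a plus a function of b, so ∇psi=0 decouples.
∂psi/∂a = -8a(a - 4)(a + 1) = 0 at a ∈ {-1, 0, 4}; ∂psi/∂b = -60(b - 4)(b - 3)(b - 2)(b + 3) = 0 at b ∈ {-3, 2, 3, 4}.
The Hessian is diagonal: diag(psi_aa, psi_bb). Second derivatives: psi_aa(-1)=-40, psi_aa(0)=32, psi_aa(4)=-160; psi_bb(-3)=12600, psi_bb(2)=-600, psi_bb(3)=360, psi_bb(4)=-840.
Local minima occur where both diagonal entries positive: (0, -3), (0, 3). Count: 2.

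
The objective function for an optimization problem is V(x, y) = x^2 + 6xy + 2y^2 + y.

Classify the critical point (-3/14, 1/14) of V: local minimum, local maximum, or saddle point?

The Hessian of V is constant: H = [[2, 6], [6, 4]].
det(H) = 2·4 − 6² = -28.
Since det(H) < 0, H is indefinite and the critical point is a saddle point.

saddle point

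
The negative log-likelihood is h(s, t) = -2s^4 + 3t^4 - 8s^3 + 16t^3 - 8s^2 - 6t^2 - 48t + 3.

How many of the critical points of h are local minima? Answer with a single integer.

h separates as a function of s plus a function of t, so ∇h=0 decouples.
∂h/∂s = -8s(s + 1)(s + 2) = 0 at s ∈ {-2, -1, 0}; ∂h/∂t = 12(t - 1)(t + 1)(t + 4) = 0 at t ∈ {-4, -1, 1}.
The Hessian is diagonal: diag(h_ss, h_tt). Second derivatives: h_ss(-2)=-16, h_ss(-1)=8, h_ss(0)=-16; h_tt(-4)=180, h_tt(-1)=-72, h_tt(1)=120.
Local minima occur where both diagonal entries positive: (-1, -4), (-1, 1). Count: 2.

2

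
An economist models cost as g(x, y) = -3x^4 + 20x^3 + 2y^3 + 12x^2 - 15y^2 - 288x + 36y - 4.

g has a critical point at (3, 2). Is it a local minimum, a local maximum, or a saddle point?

saddle point

The mixed partial ∂²g/∂x∂y is 0, so the Hessian at any point is diag(g_xx, g_yy) = diag(12(-3x^2 + 10x + 2), 6(2y - 5)).
At (3, 2): H = diag(60, -6).
The eigenvalues have opposite signs, so H is indefinite: a saddle point.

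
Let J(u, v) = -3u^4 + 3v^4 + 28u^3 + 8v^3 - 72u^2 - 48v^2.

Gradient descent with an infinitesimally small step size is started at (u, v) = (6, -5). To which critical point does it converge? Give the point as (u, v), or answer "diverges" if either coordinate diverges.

J is separable, so gradient descent decouples: u follows -∂J/∂u, v follows -∂J/∂v.
∂J/∂u = -12u(u - 4)(u - 3); at u=6 this is -432, so u increases.
∂J/∂v = 12v(v - 2)(v + 4); at v=-5 this is -420, so v increases.
The u-coordinate has no critical point in that direction and runs off to infinity.

diverges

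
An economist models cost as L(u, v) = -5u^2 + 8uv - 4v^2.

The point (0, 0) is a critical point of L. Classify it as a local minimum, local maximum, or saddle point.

local maximum

The Hessian of L is constant: H = [[-10, 8], [8, -8]].
det(H) = (-10)·(-8) − 8² = 16.
det(H) > 0 and tr(H) = -18 < 0, so H is negative definite and the point is a local maximum.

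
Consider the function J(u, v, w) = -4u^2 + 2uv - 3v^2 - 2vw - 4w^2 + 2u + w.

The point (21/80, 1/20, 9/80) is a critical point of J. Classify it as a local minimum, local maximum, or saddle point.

The Hessian is constant: H = [[-8, 2, 0], [2, -6, -2], [0, -2, -8]].
Leading principal minors: Δ₁ = -8, Δ₂ = 44, Δ₃ = -320.
The minors alternate sign starting negative (−, +, −), so H is negative definite: a local maximum.

local maximum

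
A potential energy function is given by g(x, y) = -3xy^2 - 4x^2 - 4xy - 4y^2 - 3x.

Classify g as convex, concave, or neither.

The term -3xy^2 is cubic, so the Hessian is not constant.
∂²g/∂y² = -6x - 8, which takes both signs as x varies (negative for sufficiently large x). A diagonal entry of the Hessian changing sign means the Hessian is neither positive- nor negative-semidefinite on all of R^2.

neither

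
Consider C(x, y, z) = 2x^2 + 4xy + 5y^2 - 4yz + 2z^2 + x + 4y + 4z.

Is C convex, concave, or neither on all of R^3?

C is quadratic, so its Hessian is the constant matrix H = [[4, 4, 0], [4, 10, -4], [0, -4, 4]].
Leading principal minors: 4, 24, 32.
All positive ⇒ H ≻ 0 ⇒ convex.

convex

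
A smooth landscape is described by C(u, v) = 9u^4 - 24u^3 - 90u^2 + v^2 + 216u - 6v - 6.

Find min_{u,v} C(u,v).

-471

C(u,v) separates as P(u) + Q(v) − 6, so its minimum is min P + min Q − 6.
P'(u) = 36(u - 3)(u - 1)(u + 2) vanishes at u ∈ {-2, 1, 3}; Q'(v) = 2v - 6 vanishes at v ∈ {3}.
Local minima of P (where P''>0): P(-2)=-456, P(3)=-81. Local minima of Q: Q(3)=-9.
So the global minimum of C is P(-2) + Q(3) − 6 = -456 − 9 − 6 = -471, attained at (-2, 3).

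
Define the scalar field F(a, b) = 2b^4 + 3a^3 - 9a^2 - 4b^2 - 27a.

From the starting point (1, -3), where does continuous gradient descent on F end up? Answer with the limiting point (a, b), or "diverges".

F is separable, so gradient descent decouples: a follows -∂F/∂a, b follows -∂F/∂b.
∂F/∂a = 9(a - 3)(a + 1); at a=1 this is -36, so a increases.
∂F/∂b = 8b(b - 1)(b + 1); at b=-3 this is -192, so b increases.
a converges to its nearest critical value 3 (a local min of the a-part); b converges to -1. The iterate converges to (3, -1).

(3, -1)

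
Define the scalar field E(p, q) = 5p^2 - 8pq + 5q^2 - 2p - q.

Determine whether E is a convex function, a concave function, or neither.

convex

E is quadratic, so its Hessian is the constant matrix H = [[10, -8], [-8, 10]].
det(H) = 36, tr(H) = 20.
det(H) > 0 and tr(H) > 0, so H is positive definite everywhere: convex.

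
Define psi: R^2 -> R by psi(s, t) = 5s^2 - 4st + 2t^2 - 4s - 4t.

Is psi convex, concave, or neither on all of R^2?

psi is quadratic, so its Hessian is the constant matrix H = [[10, -4], [-4, 4]].
det(H) = 24, tr(H) = 14.
det(H) > 0 and tr(H) > 0, so H is positive definite everywhere: convex.

convex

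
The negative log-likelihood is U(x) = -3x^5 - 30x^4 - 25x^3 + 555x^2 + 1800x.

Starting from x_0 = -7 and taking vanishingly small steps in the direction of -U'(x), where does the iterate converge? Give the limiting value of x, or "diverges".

U'(x) = -15(x - 3)(x + 2)(x + 4)(x + 5), so U'(-7) = -4500.
Gradient descent moves in the -U' direction, i.e. x is increasing.
The nearest critical point in that direction is x = -5, where U'' = 360 > 0 (a local minimum). The iterate converges there.

-5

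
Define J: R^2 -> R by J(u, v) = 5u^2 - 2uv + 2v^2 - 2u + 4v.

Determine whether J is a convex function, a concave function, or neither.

J is quadratic, so its Hessian is the constant matrix H = [[10, -2], [-2, 4]].
det(H) = 36, tr(H) = 14.
det(H) > 0 and tr(H) > 0, so H is positive definite everywhere: convex.

convex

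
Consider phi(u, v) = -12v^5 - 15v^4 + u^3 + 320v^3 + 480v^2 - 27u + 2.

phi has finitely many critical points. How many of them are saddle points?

phi separates as a function of u plus a function of v, so ∇phi=0 decouples.
∂phi/∂u = 3(u - 3)(u + 3) = 0 at u ∈ {-3, 3}; ∂phi/∂v = -60v(v - 4)(v + 1)(v + 4) = 0 at v ∈ {-4, -1, 0, 4}.
The Hessian is diagonal: diag(phi_uu, phi_vv). Second derivatives: phi_uu(-3)=-18, phi_uu(3)=18; phi_vv(-4)=5760, phi_vv(-1)=-900, phi_vv(0)=960, phi_vv(4)=-9600.
Saddle points occur where the two diagonal entries have opposite signs: (-3, -4), (-3, 0), (3, -1), (3, 4). Count: 4.

4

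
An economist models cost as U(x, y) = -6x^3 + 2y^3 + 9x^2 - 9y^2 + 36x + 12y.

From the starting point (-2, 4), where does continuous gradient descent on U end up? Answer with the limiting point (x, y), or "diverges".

U is separable, so gradient descent decouples: x follows -∂U/∂x, y follows -∂U/∂y.
∂U/∂x = -18(x - 2)(x + 1); at x=-2 this is -72, so x increases.
∂U/∂y = 6(y - 2)(y - 1); at y=4 this is 36, so y decreases.
x converges to its nearest critical value -1 (a local min of the x-part); y converges to 2. The iterate converges to (-1, 2).

(-1, 2)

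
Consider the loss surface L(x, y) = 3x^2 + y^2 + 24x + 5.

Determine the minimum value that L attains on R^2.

L(x,y) separates as P(x) + Q(y) + 5, so its minimum is min P + min Q + 5.
P'(x) = 6x + 24 vanishes at x ∈ {-4}; Q'(y) = 2y vanishes at y ∈ {0}.
Local minima of P (where P''>0): P(-4)=-48. Local minima of Q: Q(0)=0.
So the global minimum of L is P(-4) + Q(0) + 5 = -48 + 0 + 5 = -43, attained at (-4, 0).

-43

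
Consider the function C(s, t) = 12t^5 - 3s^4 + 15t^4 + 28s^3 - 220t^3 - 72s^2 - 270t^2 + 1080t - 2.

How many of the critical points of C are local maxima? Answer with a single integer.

4

C separates as a function of s plus a function of t, so ∇C=0 decouples.
∂C/∂s = -12s(s - 4)(s - 3) = 0 at s ∈ {0, 3, 4}; ∂C/∂t = 60(t - 3)(t - 1)(t + 2)(t + 3) = 0 at t ∈ {-3, -2, 1, 3}.
The Hessian is diagonal: diag(C_ss, C_tt). Second derivatives: C_ss(0)=-144, C_ss(3)=36, C_ss(4)=-48; C_tt(-3)=-1440, C_tt(-2)=900, C_tt(1)=-1440, C_tt(3)=3600.
Local maxima occur where both diagonal entries negative: (0, -3), (0, 1), (4, -3), (4, 1). Count: 4.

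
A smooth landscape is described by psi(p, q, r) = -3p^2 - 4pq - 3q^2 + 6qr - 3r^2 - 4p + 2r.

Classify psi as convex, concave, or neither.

neither

psi is quadratic, so its Hessian is the constant matrix H = [[-6, -4, 0], [-4, -6, 6], [0, 6, -6]].
Leading principal minors: -6, 20, 96.
Neither pattern holds ⇒ H is indefinite ⇒ neither convex nor concave.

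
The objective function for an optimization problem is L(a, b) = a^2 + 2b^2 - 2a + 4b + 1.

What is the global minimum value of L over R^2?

L(a,b) separates as P(a) + Q(b) + 1, so its minimum is min P + min Q + 1.
P'(a) = 2a - 2 vanishes at a ∈ {1}; Q'(b) = 4b + 4 vanishes at b ∈ {-1}.
Local minima of P (where P''>0): P(1)=-1. Local minima of Q: Q(-1)=-2.
So the global minimum of L is P(1) + Q(-1) + 1 = -1 − 2 + 1 = -2, attained at (1, -1).

-2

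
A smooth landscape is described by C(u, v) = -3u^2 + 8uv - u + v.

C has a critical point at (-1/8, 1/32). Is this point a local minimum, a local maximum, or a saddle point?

saddle point

The Hessian of C is constant: H = [[-6, 8], [8, 0]].
det(H) = (-6)·0 − 8² = -64.
Since det(H) < 0, H is indefinite and the critical point is a saddle point.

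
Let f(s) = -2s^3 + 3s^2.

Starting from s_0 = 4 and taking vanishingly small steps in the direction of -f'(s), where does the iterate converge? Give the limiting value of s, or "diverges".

f'(s) = -6s(s - 1), so f'(4) = -72.
Gradient descent moves in the -f' direction, i.e. s is increasing.
There is no critical point above s=4, and f' keeps the same sign, so the iterate runs off to +∞.

diverges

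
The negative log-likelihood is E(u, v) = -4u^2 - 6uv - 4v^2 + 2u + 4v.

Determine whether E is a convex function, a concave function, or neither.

E is quadratic, so its Hessian is the constant matrix H = [[-8, -6], [-6, -8]].
det(H) = 28, tr(H) = -16.
det(H) > 0 and tr(H) < 0, so H is negative definite everywhere: concave.

concave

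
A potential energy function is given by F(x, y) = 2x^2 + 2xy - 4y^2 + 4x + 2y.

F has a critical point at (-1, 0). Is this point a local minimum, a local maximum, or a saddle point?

The Hessian of F is constant: H = [[4, 2], [2, -8]].
det(H) = 4·(-8) − 2² = -36.
Since det(H) < 0, H is indefinite and the critical point is a saddle point.

saddle point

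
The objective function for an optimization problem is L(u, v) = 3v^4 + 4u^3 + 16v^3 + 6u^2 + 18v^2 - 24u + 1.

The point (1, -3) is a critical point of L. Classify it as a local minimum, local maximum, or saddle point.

local minimum

The mixed partial ∂²L/∂u∂v is 0, so the Hessian at any point is diag(L_uu, L_vv) = diag(12(2u + 1), 12(3v^2 + 8v + 3)).
At (1, -3): H = diag(36, 72).
Both eigenvalues are positive, so H is positive definite: a local minimum.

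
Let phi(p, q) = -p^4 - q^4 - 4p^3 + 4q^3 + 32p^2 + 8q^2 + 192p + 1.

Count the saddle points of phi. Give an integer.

4

phi separates as a function of p plus a function of q, so ∇phi=0 decouples.
∂phi/∂p = -4(p - 4)(p + 3)(p + 4) = 0 at p ∈ {-4, -3, 4}; ∂phi/∂q = -4q(q - 4)(q + 1) = 0 at q ∈ {-1, 0, 4}.
The Hessian is diagonal: diag(phi_pp, phi_qq). Second derivatives: phi_pp(-4)=-32, phi_pp(-3)=28, phi_pp(4)=-224; phi_qq(-1)=-20, phi_qq(0)=16, phi_qq(4)=-80.
Saddle points occur where the two diagonal entries have opposite signs: (-4, 0), (-3, -1), (-3, 4), (4, 0). Count: 4.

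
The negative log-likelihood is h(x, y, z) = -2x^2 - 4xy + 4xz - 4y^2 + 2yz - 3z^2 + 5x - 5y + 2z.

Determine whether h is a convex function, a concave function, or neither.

concave

h is quadratic, so its Hessian is the constant matrix H = [[-4, -4, 4], [-4, -8, 2], [4, 2, -6]].
Leading principal minors: -4, 16, -16.
Signs alternate −, +, − ⇒ H ≺ 0 ⇒ concave.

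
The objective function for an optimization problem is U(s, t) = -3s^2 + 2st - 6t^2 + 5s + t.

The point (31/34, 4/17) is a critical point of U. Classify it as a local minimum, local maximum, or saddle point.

local maximum

The Hessian of U is constant: H = [[-6, 2], [2, -12]].
det(H) = (-6)·(-12) − 2² = 68.
det(H) > 0 and tr(H) = -18 < 0, so H is negative definite and the point is a local maximum.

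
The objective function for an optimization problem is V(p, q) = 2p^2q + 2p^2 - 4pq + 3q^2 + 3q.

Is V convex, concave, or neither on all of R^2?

The term 2p^2q is cubic, so the Hessian is not constant.
∂²V/∂p² = 4q + 4, which takes both signs as q varies (negative for sufficiently negative q). A diagonal entry of the Hessian changing sign means the Hessian is neither positive- nor negative-semidefinite on all of R^2.

neither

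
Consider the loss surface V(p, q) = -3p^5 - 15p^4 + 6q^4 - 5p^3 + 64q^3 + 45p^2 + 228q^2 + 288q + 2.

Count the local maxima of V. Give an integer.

2

V separates as a function of p plus a function of q, so ∇V=0 decouples.
∂V/∂p = -15p(p - 1)(p + 2)(p + 3) = 0 at p ∈ {-3, -2, 0, 1}; ∂V/∂q = 24(q + 1)(q + 3)(q + 4) = 0 at q ∈ {-4, -3, -1}.
The Hessian is diagonal: diag(V_pp, V_qq). Second derivatives: V_pp(-3)=180, V_pp(-2)=-90, V_pp(0)=90, V_pp(1)=-180; V_qq(-4)=72, V_qq(-3)=-48, V_qq(-1)=144.
Local maxima occur where both diagonal entries negative: (-2, -3), (1, -3). Count: 2.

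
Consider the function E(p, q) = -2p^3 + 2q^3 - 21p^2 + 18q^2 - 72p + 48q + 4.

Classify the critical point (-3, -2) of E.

saddle point

The mixed partial ∂²E/∂p∂q is 0, so the Hessian at any point is diag(E_pp, E_qq) = diag(-6(2p + 7), 12(q + 3)).
At (-3, -2): H = diag(-6, 12).
The eigenvalues have opposite signs, so H is indefinite: a saddle point.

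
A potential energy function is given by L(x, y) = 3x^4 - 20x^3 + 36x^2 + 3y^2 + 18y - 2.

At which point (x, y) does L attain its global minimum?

(0, -3)

L(x,y) separates as P(x) + Q(y) − 2, so its minimum is min P + min Q − 2.
P'(x) = 12x(x - 3)(x - 2) vanishes at x ∈ {0, 2, 3}; Q'(y) = 6y + 18 vanishes at y ∈ {-3}.
Local minima of P (where P''>0): P(0)=0, P(3)=27. Local minima of Q: Q(-3)=-27.
So the global minimum of L is P(0) + Q(-3) − 2 = 0 − 27 − 2 = -29, attained at (0, -3).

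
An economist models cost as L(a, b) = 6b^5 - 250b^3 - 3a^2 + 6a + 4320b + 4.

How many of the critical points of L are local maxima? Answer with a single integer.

L separates as a function of a plus a function of b, so ∇L=0 decouples.
∂L/∂a = -6(a - 1) = 0 at a ∈ {1}; ∂L/∂b = 30(b - 4)(b - 3)(b + 3)(b + 4) = 0 at b ∈ {-4, -3, 3, 4}.
The Hessian is diagonal: diag(L_aa, L_bb). Second derivatives: L_aa(1)=-6; L_bb(-4)=-1680, L_bb(-3)=1260, L_bb(3)=-1260, L_bb(4)=1680.
Local maxima occur where both diagonal entries negative: (1, -4), (1, 3). Count: 2.

2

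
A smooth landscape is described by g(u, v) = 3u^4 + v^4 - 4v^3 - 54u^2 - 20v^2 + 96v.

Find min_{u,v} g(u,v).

g(u,v) separates as P(u) + Q(v), so its minimum is min P + min Q.
P'(u) = 12u(u - 3)(u + 3) vanishes at u ∈ {-3, 0, 3}; Q'(v) = 4(v - 4)(v - 2)(v + 3) vanishes at v ∈ {-3, 2, 4}.
Local minima of P (where P''>0): P(-3)=-243, P(3)=-243. Local minima of Q: Q(-3)=-279, Q(4)=64.
So the global minimum of g is P(-3) + Q(-3) = -243 − 279 = -522, attained at (-3, -3).

-522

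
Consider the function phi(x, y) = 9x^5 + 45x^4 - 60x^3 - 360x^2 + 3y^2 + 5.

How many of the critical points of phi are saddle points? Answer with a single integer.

2

phi separates as a function of x plus a function of y, so ∇phi=0 decouples.
∂phi/∂x = 45x(x - 2)(x + 2)(x + 4) = 0 at x ∈ {-4, -2, 0, 2}; ∂phi/∂y = 6y = 0 at y ∈ {0}.
The Hessian is diagonal: diag(phi_xx, phi_yy). Second derivatives: phi_xx(-4)=-2160, phi_xx(-2)=720, phi_xx(0)=-720, phi_xx(2)=2160; phi_yy(0)=6.
Saddle points occur where the two diagonal entries have opposite signs: (-4, 0), (0, 0). Count: 2.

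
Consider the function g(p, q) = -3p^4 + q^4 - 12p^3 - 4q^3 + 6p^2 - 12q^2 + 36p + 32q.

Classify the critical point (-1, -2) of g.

The mixed partial ∂²g/∂p∂q is 0, so the Hessian at any point is diag(g_pp, g_qq) = diag(12(-3p^2 - 6p + 1), 12(q^2 - 2q - 2)).
At (-1, -2): H = diag(48, 72).
Both eigenvalues are positive, so H is positive definite: a local minimum.

local minimum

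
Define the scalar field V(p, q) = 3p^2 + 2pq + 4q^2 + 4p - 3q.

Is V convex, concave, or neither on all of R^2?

V is quadratic, so its Hessian is the constant matrix H = [[6, 2], [2, 8]].
det(H) = 44, tr(H) = 14.
det(H) > 0 and tr(H) > 0, so H is positive definite everywhere: convex.

convex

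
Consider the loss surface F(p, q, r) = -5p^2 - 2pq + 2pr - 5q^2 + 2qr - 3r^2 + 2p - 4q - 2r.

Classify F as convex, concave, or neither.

F is quadratic, so its Hessian is the constant matrix H = [[-10, -2, 2], [-2, -10, 2], [2, 2, -6]].
Leading principal minors: -10, 96, -512.
Signs alternate −, +, − ⇒ H ≺ 0 ⇒ concave.

concave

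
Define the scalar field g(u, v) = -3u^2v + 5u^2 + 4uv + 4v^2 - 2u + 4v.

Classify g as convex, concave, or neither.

The term -3u^2v is cubic, so the Hessian is not constant.
∂²g/∂u² = -6v + 10, which takes both signs as v varies (negative for sufficiently large v). A diagonal entry of the Hessian changing sign means the Hessian is neither positive- nor negative-semidefinite on all of R^2.

neither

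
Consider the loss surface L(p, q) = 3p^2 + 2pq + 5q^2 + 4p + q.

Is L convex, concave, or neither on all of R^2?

L is quadratic, so its Hessian is the constant matrix H = [[6, 2], [2, 10]].
det(H) = 56, tr(H) = 16.
det(H) > 0 and tr(H) > 0, so H is positive definite everywhere: convex.

convex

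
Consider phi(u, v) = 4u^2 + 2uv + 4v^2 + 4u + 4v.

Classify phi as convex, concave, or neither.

convex

phi is quadratic, so its Hessian is the constant matrix H = [[8, 2], [2, 8]].
det(H) = 60, tr(H) = 16.
det(H) > 0 and tr(H) > 0, so H is positive definite everywhere: convex.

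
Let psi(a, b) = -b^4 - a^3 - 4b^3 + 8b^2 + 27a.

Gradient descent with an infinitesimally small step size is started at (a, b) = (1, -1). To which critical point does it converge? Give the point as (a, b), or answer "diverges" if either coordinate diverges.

(-3, 0)

psi is separable, so gradient descent decouples: a follows -∂psi/∂a, b follows -∂psi/∂b.
∂psi/∂a = -3(a - 3)(a + 3); at a=1 this is 24, so a decreases.
∂psi/∂b = -4b(b - 1)(b + 4); at b=-1 this is -24, so b increases.
a converges to its nearest critical value -3 (a local min of the a-part); b converges to 0. The iterate converges to (-3, 0).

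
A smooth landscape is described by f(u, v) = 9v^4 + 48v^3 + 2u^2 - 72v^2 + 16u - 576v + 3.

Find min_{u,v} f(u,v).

f(u,v) separates as P(u) + Q(v) + 3, so its minimum is min P + min Q + 3.
P'(u) = 4u + 16 vanishes at u ∈ {-4}; Q'(v) = 36(v - 2)(v + 2)(v + 4) vanishes at v ∈ {-4, -2, 2}.
Local minima of P (where P''>0): P(-4)=-32. Local minima of Q: Q(-4)=384, Q(2)=-912.
So the global minimum of f is P(-4) + Q(2) + 3 = -32 − 912 + 3 = -941, attained at (-4, 2).

-941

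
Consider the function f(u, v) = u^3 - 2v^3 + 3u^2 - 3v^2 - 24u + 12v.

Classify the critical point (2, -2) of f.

local minimum

The mixed partial ∂²f/∂u∂v is 0, so the Hessian at any point is diag(f_uu, f_vv) = diag(6(u + 1), -6(2v + 1)).
At (2, -2): H = diag(18, 18).
Both eigenvalues are positive, so H is positive definite: a local minimum.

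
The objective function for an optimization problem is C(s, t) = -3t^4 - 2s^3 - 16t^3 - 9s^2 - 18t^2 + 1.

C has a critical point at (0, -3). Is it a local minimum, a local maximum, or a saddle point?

local maximum

The mixed partial ∂²C/∂s∂t is 0, so the Hessian at any point is diag(C_ss, C_tt) = diag(-6(2s + 3), -12(3t^2 + 8t + 3)).
At (0, -3): H = diag(-18, -72).
Both eigenvalues are negative, so H is negative definite: a local maximum.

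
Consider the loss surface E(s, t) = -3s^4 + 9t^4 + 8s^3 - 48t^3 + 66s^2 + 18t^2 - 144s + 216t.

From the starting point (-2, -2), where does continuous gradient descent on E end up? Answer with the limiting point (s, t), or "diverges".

E is separable, so gradient descent decouples: s follows -∂E/∂s, t follows -∂E/∂t.
∂E/∂s = -12(s - 4)(s - 1)(s + 3); at s=-2 this is -216, so s increases.
∂E/∂t = 36(t - 3)(t - 2)(t + 1); at t=-2 this is -720, so t increases.
s converges to its nearest critical value 1 (a local min of the s-part); t converges to -1. The iterate converges to (1, -1).

(1, -1)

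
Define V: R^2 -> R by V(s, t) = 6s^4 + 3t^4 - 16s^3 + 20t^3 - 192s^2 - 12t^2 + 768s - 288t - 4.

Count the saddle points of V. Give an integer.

4

V separates as a function of s plus a function of t, so ∇V=0 decouples.
∂V/∂s = 24(s - 4)(s - 2)(s + 4) = 0 at s ∈ {-4, 2, 4}; ∂V/∂t = 12(t - 2)(t + 3)(t + 4) = 0 at t ∈ {-4, -3, 2}.
The Hessian is diagonal: diag(V_ss, V_tt). Second derivatives: V_ss(-4)=1152, V_ss(2)=-288, V_ss(4)=384; V_tt(-4)=72, V_tt(-3)=-60, V_tt(2)=360.
Saddle points occur where the two diagonal entries have opposite signs: (-4, -3), (2, -4), (2, 2), (4, -3). Count: 4.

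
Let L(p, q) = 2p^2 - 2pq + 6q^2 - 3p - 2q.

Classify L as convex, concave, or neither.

convex

L is quadratic, so its Hessian is the constant matrix H = [[4, -2], [-2, 12]].
det(H) = 44, tr(H) = 16.
det(H) > 0 and tr(H) > 0, so H is positive definite everywhere: convex.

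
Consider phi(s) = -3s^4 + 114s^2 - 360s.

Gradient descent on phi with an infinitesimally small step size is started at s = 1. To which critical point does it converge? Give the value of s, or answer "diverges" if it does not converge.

phi'(s) = -12(s - 3)(s - 2)(s + 5), so phi'(1) = -144.
Gradient descent moves in the -phi' direction, i.e. s is increasing.
The nearest critical point in that direction is s = 2, where phi'' = 84 > 0 (a local minimum). The iterate converges there.

2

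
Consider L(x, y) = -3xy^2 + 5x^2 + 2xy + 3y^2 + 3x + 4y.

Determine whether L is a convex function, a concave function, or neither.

The term -3xy^2 is cubic, so the Hessian is not constant.
∂²L/∂y² = -6x + 6, which takes both signs as x varies (negative for sufficiently large x). A diagonal entry of the Hessian changing sign means the Hessian is neither positive- nor negative-semidefinite on all of R^2.

neither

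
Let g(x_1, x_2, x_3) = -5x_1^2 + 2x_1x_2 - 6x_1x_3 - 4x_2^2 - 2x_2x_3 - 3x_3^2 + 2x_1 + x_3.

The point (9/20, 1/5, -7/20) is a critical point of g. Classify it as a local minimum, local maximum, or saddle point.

The Hessian is constant: H = [[-10, 2, -6], [2, -8, -2], [-6, -2, -6]].
Leading principal minors: Δ₁ = -10, Δ₂ = 76, Δ₃ = -80.
The minors alternate sign starting negative (−, +, −), so H is negative definite: a local maximum.

local maximum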